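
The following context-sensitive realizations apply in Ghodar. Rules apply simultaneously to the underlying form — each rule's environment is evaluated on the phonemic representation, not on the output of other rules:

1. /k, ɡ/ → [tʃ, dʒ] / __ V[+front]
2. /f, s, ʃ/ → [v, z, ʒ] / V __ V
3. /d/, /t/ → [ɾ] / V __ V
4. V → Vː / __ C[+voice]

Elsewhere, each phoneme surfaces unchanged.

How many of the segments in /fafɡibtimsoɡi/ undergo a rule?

5

Segments that undergo a rule: /ɡ/ → [dʒ] (rule 1); /i/ → [iː] (rule 4); /i/ → [iː] (rule 4); /o/ → [oː] (rule 4); /ɡ/ → [dʒ] (rule 1).
All other segments surface unchanged.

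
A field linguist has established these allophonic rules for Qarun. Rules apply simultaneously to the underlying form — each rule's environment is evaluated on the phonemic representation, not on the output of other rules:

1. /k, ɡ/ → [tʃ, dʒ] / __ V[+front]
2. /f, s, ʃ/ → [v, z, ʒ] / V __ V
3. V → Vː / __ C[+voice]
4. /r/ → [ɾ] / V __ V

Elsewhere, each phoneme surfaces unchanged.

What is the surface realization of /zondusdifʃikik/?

[zoːndusdifʃitʃik]

/z/ stays [z].
Rule 3 applies to /o/ (between /z/ and /n/: before a voiced consonant) → [oː].
/n/ stays [n].
/d/ (between /n/ and /u/) is unaffected → [d].
/u/ (between /d/ and /s/): rule 3 targets it, but not before a voiced consonant → unchanged [u].
/s/ (between /u/ and /d/): rule 2 targets it, but not between two vowels → unchanged [s].
/d/ — not in any rule's target class → [d].
/i/ (between /d/ and /f/) fails the environment for rule 3, so it stays [i].
/f/ (between /i/ and /ʃ/) is in the target of rule 2 but the environment (between two vowels) is not met → [f].
/ʃ/ (between /f/ and /i/) is in the target of rule 2 but the environment (between two vowels) is not met → [ʃ].
/i/ (between /ʃ/ and /k/) is in the target of rule 3 but the environment (before a voiced consonant) is not met → [i].
Rule 1 applies to /k/ (between /i/ and /i/: before a front vowel) → [tʃ].
/i/ (between /k/ and /k/) fails the environment for rule 3, so it stays [i].
/k/ (word-final) fails the environment for rule 1, so it stays [k].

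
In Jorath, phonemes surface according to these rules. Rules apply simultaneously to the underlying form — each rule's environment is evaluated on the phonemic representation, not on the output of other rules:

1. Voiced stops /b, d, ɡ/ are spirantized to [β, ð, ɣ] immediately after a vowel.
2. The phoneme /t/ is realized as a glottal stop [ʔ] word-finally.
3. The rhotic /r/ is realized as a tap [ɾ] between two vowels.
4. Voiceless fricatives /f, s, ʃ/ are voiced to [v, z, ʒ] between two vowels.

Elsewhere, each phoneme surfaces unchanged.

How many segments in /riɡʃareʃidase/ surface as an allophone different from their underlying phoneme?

5

Segments that undergo a rule: /ɡ/ → [ɣ] (rule 1); /r/ → [ɾ] (rule 3); /ʃ/ → [ʒ] (rule 4); /d/ → [ð] (rule 1); /s/ → [z] (rule 4).
All other segments surface unchanged.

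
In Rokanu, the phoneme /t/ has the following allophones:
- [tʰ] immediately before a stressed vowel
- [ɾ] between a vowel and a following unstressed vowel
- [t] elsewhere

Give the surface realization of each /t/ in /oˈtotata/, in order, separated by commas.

Occurrence 1 (position 2): immediately before a stressed vowel → [tʰ].
Occurrence 2 (position 4): between a vowel and an unstressed vowel → [ɾ].
Occurrence 3 (position 6): between a vowel and an unstressed vowel → [ɾ].

[tʰ], [ɾ], [ɾ]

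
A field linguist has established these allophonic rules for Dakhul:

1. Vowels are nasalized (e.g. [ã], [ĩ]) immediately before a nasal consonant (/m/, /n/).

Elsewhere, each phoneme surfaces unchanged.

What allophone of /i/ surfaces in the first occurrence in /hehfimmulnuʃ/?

[ĩ]

Rule 1 applies to /i/ (between /f/ and /m/: before a nasal consonant) → [ĩ].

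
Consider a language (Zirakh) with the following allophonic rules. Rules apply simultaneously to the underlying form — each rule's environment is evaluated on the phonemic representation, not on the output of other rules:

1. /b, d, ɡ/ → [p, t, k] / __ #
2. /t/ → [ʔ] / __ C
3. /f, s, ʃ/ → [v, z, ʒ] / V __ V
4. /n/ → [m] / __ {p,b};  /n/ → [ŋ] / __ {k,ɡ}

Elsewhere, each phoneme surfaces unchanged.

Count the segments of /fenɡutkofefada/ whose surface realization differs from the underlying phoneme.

4

Segments that undergo a rule: /n/ → [ŋ] (rule 4); /t/ → [ʔ] (rule 2); /f/ → [v] (rule 3); /f/ → [v] (rule 3).
All other segments surface unchanged.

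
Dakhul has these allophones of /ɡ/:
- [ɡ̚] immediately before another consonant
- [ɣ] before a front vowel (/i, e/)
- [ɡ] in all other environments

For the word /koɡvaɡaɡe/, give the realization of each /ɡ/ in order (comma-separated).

Occurrence 1 (position 3): immediately before another consonant → [ɡ̚].
Occurrence 2 (position 6): no conditioning environment matches → elsewhere allophone [ɡ].
Occurrence 3 (position 8): before a front vowel (/i, e/) → [ɣ].

[ɡ̚], [ɡ], [ɣ]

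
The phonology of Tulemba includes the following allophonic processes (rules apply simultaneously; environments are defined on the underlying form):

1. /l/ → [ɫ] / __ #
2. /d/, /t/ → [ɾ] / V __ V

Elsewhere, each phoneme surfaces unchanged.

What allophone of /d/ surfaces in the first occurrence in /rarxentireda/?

[ɾ]

/d/ — between /e/ and /a/, between two vowels — surfaces as [ɾ] (rule 2).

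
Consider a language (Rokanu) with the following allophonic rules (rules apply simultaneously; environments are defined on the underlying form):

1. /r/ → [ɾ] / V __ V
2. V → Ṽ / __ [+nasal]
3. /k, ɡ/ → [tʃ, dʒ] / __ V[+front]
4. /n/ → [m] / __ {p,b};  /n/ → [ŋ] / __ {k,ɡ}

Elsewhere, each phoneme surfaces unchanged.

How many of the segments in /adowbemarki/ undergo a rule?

Segments that undergo a rule: /e/ → [ẽ] (rule 2); /k/ → [tʃ] (rule 3).
All other segments surface unchanged.

2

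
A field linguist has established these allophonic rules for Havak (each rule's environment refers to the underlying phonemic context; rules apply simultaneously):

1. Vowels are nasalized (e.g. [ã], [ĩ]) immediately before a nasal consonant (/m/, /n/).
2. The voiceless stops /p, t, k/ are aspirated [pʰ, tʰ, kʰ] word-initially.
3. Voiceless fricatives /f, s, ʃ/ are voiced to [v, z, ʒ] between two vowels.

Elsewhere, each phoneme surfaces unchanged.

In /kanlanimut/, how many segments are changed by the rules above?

4

Segments that undergo a rule: /k/ → [kʰ] (rule 2); /a/ → [ã] (rule 1); /a/ → [ã] (rule 1); /i/ → [ĩ] (rule 1).
All other segments surface unchanged.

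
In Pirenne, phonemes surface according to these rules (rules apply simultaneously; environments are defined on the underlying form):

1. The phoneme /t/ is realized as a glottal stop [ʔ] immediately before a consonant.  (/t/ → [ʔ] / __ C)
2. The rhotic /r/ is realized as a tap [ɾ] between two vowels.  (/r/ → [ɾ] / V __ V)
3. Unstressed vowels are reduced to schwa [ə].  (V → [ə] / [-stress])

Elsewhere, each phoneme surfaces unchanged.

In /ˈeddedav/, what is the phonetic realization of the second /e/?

Rule 3 applies to /e/ (between /d/ and /d/: in an unstressed syllable) → [ə].

[ə]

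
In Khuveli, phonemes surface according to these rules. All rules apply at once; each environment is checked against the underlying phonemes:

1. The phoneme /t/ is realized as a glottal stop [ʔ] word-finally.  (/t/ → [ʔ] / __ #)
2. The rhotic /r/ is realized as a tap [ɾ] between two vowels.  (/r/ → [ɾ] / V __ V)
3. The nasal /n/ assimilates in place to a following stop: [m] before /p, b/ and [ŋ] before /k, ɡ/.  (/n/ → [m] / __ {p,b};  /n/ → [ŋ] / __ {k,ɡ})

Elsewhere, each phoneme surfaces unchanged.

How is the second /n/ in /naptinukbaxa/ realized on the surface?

/n/ (between /i/ and /u/) fails the environment for rule 3, so it stays [n].

[n]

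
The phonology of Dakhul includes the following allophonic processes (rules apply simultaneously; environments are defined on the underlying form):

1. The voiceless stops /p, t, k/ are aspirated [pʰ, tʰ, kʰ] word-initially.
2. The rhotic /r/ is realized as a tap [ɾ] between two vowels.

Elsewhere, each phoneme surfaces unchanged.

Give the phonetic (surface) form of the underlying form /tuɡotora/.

/t/ — word-initial, word-initially — surfaces as [tʰ] (rule 1).
/u/ stays [u].
/ɡ/ (between /u/ and /o/): no rule targets it → [ɡ].
/o/ (between /ɡ/ and /t/) is unaffected → [o].
/t/ (between /o/ and /o/) fails the environment for rule 1, so it stays [t].
/o/ — not in any rule's target class → [o].
/r/ (between /o/ and /a/) occurs between two vowels → [ɾ] by rule 2.
/a/ stays [a].

[tʰuɡotoɾa]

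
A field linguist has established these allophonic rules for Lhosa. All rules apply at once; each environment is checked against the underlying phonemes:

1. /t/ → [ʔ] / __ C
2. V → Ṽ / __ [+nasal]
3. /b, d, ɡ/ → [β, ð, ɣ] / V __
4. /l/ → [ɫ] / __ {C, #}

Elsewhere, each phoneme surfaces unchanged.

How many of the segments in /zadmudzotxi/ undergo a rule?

Segments that undergo a rule: /d/ → [ð] (rule 3); /d/ → [ð] (rule 3); /t/ → [ʔ] (rule 1).
All other segments surface unchanged.

3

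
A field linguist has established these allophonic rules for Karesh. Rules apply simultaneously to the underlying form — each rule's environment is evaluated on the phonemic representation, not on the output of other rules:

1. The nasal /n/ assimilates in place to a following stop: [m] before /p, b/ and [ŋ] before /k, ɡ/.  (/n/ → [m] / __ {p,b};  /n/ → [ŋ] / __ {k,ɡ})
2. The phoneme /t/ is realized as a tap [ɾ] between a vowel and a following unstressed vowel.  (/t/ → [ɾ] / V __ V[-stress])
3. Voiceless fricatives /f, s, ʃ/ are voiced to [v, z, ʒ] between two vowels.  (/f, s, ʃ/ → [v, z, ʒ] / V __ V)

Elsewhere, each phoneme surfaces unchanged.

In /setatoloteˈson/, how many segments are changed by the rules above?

Segments that undergo a rule: /t/ → [ɾ] (rule 2); /t/ → [ɾ] (rule 2); /t/ → [ɾ] (rule 2); /s/ → [z] (rule 3).
All other segments surface unchanged.

4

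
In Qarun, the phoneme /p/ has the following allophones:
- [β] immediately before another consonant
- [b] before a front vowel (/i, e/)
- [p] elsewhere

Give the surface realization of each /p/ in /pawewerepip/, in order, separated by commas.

Occurrence 1 (position 1): no conditioning environment matches → elsewhere allophone [p].
Occurrence 2 (position 9): before a front vowel (/i, e/) → [b].
Occurrence 3 (position 11): no conditioning environment matches → elsewhere allophone [p].

[p], [b], [p]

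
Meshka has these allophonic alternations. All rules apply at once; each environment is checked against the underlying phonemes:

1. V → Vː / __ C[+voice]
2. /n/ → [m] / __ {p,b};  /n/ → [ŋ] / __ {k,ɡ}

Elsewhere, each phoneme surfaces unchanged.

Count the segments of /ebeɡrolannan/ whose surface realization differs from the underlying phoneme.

5

Segments that undergo a rule: /e/ → [eː] (rule 1); /e/ → [eː] (rule 1); /o/ → [oː] (rule 1); /a/ → [aː] (rule 1); /a/ → [aː] (rule 1).
All other segments surface unchanged.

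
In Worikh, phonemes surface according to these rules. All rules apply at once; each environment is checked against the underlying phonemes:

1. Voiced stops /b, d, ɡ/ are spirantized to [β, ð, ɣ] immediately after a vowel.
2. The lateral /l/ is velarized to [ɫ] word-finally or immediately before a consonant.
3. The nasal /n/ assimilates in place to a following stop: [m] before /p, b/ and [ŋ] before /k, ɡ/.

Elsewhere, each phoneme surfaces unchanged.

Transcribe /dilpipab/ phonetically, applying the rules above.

[diɫpipaβ]

/d/ (word-initial): rule 1 targets it, but not immediately after a vowel → unchanged [d].
/l/ — between /i/ and /p/, word-finally or immediately before a consonant — surfaces as [ɫ] (rule 2).
/b/ (word-final): immediately after a vowel, so rule 1 applies → [β].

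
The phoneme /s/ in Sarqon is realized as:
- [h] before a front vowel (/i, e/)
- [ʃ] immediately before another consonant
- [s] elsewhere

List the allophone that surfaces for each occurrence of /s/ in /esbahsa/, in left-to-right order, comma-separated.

Occurrence 1 (position 2): immediately before another consonant → [ʃ].
Occurrence 2 (position 6): no conditioning environment matches → elsewhere allophone [s].

[ʃ], [s]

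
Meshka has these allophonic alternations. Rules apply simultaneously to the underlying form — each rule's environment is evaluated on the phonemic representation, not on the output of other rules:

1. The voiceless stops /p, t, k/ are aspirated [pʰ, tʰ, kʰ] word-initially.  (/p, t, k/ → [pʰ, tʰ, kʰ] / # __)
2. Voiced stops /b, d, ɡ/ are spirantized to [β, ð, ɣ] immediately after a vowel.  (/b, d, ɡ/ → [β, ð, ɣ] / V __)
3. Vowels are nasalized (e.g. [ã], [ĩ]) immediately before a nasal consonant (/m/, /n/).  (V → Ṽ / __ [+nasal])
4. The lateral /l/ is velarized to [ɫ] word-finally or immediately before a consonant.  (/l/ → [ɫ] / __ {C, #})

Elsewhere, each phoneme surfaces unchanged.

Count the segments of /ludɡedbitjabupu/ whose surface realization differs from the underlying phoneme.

Segments that undergo a rule: /d/ → [ð] (rule 2); /d/ → [ð] (rule 2); /b/ → [β] (rule 2).
All other segments surface unchanged.

3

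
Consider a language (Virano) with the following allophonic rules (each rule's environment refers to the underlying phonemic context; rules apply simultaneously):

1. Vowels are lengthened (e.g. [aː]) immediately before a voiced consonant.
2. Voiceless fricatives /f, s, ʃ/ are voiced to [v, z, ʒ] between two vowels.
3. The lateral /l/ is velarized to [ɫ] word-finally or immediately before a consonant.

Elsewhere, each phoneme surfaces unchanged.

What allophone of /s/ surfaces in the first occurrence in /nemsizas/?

[s]

/s/ (between /m/ and /i/) is in the target of rule 2 but the environment (between two vowels) is not met → [s].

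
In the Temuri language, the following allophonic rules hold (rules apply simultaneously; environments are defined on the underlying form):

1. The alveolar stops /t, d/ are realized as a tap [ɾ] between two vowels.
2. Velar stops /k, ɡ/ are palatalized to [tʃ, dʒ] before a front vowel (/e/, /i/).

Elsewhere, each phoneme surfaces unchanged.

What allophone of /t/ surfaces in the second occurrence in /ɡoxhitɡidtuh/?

[t]

/t/ (between /d/ and /u/): rule 1 targets it, but not between two vowels → unchanged [t].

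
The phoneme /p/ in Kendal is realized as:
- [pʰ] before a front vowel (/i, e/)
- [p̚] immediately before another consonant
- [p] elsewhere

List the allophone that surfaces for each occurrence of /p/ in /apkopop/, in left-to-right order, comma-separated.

Occurrence 1 (position 2): immediately before another consonant → [p̚].
Occurrence 2 (position 5): no conditioning environment matches → elsewhere allophone [p].
Occurrence 3 (position 7): no conditioning environment matches → elsewhere allophone [p].

[p̚], [p], [p]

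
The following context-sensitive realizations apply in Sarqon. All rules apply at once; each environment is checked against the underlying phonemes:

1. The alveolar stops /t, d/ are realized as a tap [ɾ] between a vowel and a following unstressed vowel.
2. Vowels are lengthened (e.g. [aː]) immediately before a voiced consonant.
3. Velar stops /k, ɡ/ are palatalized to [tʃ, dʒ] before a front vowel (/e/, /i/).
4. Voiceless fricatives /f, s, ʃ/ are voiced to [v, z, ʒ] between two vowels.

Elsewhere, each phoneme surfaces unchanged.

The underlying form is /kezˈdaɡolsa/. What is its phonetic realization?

[tʃeːzˈdaːɡoːlsa]

/k/ (word-initial) occurs before a front vowel → [tʃ] by rule 3.
/e/ — between /k/ and /z/, before a voiced consonant — surfaces as [eː] (rule 2).
/z/ (between /e/ and /d/) is unaffected → [z].
/d/ (between /z/ and /a/) fails the environment for rule 1, so it stays [d].
/a/ — between /d/ and /ɡ/, before a voiced consonant — surfaces as [aː] (rule 2).
/ɡ/ — between /a/ and /o/; rule 3 does not apply here → [ɡ].
/o/ — between /ɡ/ and /l/, before a voiced consonant — surfaces as [oː] (rule 2).
/l/ stays [l].
/s/ (between /l/ and /a/) fails the environment for rule 4, so it stays [s].
/a/ (word-final) is in the target of rule 2 but the environment (before a voiced consonant) is not met → [a].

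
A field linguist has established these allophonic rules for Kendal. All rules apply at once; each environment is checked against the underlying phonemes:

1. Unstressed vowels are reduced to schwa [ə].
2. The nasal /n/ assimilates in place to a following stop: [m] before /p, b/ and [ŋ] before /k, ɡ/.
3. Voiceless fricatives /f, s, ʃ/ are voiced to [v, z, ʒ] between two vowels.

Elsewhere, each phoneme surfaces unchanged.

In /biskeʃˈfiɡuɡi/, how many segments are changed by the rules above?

4

Segments that undergo a rule: /i/ → [ə] (rule 1); /e/ → [ə] (rule 1); /u/ → [ə] (rule 1); /i/ → [ə] (rule 1).
All other segments surface unchanged.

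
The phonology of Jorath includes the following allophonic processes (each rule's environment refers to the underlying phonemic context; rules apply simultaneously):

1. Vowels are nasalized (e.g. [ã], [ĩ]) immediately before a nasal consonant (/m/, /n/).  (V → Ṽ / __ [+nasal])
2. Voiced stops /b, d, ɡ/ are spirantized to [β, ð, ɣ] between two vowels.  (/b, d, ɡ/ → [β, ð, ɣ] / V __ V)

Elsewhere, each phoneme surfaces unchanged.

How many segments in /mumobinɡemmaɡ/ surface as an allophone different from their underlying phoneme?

Segments that undergo a rule: /u/ → [ũ] (rule 1); /b/ → [β] (rule 2); /i/ → [ĩ] (rule 1); /e/ → [ẽ] (rule 1).
All other segments surface unchanged.

4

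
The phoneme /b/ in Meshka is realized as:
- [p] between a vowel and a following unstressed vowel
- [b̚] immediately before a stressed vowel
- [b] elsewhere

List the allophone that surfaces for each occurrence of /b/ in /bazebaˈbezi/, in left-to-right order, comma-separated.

[b], [p], [b̚]

Occurrence 1 (position 1): no conditioning environment matches → elsewhere allophone [b].
Occurrence 2 (position 5): between a vowel and a following unstressed vowel → [p].
Occurrence 3 (position 7): immediately before a stressed vowel → [b̚].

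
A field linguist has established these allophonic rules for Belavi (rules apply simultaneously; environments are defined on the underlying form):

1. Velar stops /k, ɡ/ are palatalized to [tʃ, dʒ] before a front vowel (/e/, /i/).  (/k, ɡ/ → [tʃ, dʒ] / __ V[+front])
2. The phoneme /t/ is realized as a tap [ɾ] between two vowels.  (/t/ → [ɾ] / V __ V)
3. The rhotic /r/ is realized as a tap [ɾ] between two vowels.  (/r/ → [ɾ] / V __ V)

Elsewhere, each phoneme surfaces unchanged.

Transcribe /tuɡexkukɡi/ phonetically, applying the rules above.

/t/ (word-initial): rule 2 targets it, but not between two vowels → unchanged [t].
/u/ — not in any rule's target class → [u].
/ɡ/ (between /u/ and /e/): before a front vowel, so rule 1 applies → [dʒ].
/e/ (between /ɡ/ and /x/) is unaffected → [e].
/x/ (between /e/ and /k/): no rule targets it → [x].
/k/ (between /x/ and /u/) is in the target of rule 1 but the environment (before a front vowel) is not met → [k].
/u/ (between /k/ and /k/): no rule targets it → [u].
/k/ (between /u/ and /ɡ/): rule 1 targets it, but not before a front vowel → unchanged [k].
/ɡ/ (between /k/ and /i/) occurs before a front vowel → [dʒ] by rule 1.
/i/ — not in any rule's target class → [i].

[tudʒexkukdʒi]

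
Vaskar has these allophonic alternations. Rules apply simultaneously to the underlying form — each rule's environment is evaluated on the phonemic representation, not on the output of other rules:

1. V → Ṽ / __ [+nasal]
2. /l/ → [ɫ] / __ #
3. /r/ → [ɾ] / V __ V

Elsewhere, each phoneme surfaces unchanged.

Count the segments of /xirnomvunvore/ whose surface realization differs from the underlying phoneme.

3

Segments that undergo a rule: /o/ → [õ] (rule 1); /u/ → [ũ] (rule 1); /r/ → [ɾ] (rule 3).
All other segments surface unchanged.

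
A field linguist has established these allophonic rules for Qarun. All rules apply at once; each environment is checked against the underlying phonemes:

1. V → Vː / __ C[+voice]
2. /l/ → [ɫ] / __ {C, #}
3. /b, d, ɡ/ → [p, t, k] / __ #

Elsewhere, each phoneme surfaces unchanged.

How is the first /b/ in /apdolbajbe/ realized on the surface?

[b]

/b/ (between /l/ and /a/): rule 3 targets it, but not word-finally → unchanged [b].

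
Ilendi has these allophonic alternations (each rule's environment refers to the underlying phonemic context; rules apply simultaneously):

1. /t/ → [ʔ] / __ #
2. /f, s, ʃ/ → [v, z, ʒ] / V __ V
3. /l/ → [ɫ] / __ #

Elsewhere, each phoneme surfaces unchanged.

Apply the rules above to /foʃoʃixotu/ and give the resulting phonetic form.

/f/ (word-initial) is in the target of rule 2 but the environment (between two vowels) is not met → [f].
/o/ stays [o].
/ʃ/ (between /o/ and /o/) occurs between two vowels → [ʒ] by rule 2.
/o/ (between /ʃ/ and /ʃ/): no rule targets it → [o].
/ʃ/ — between /o/ and /i/, between two vowels — surfaces as [ʒ] (rule 2).
/i/ (between /ʃ/ and /x/) is unaffected → [i].
/x/ (between /i/ and /o/) is unaffected → [x].
/o/ — not in any rule's target class → [o].
/t/ (between /o/ and /u/) is in the target of rule 1 but the environment (word-finally) is not met → [t].
/u/ (word-final) is unaffected → [u].

[foʒoʒixotu]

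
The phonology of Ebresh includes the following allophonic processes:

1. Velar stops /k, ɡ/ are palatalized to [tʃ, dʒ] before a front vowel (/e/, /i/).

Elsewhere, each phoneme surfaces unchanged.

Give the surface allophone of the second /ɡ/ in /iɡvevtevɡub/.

[ɡ]

/ɡ/ — between /v/ and /u/; rule 1 does not apply here → [ɡ].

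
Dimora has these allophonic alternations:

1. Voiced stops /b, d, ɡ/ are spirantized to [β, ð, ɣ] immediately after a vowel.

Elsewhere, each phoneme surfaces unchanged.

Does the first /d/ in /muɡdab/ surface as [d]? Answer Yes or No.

/d/ (between /ɡ/ and /a/) fails the environment for rule 1, so it stays [d].
The actual realization is [d], which matches [d].

Yes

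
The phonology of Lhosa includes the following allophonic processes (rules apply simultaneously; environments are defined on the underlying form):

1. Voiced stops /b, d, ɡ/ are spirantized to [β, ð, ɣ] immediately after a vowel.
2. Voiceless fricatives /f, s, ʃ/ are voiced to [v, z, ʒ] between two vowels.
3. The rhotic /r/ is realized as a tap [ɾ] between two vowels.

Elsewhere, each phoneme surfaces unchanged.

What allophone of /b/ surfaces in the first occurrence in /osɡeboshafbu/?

[β]

/b/ — between /e/ and /o/, immediately after a vowel — surfaces as [β] (rule 1).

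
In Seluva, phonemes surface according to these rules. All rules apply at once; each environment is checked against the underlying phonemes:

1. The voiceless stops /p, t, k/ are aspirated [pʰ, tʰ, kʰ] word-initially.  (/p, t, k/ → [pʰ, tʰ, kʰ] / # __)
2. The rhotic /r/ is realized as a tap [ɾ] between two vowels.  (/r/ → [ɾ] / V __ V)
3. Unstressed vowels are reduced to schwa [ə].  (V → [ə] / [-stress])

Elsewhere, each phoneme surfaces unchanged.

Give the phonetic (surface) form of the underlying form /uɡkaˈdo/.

[əɡkəˈdo]

/u/ — word-initial, in an unstressed syllable — surfaces as [ə] (rule 3).
/ɡ/ (between /u/ and /k/) is unaffected → [ɡ].
/k/ (between /ɡ/ and /a/) is in the target of rule 1 but the environment (word-initially) is not met → [k].
Rule 3 applies to /a/ (between /k/ and /d/: in an unstressed syllable) → [ə].
/d/ (between /a/ and /o/) is unaffected → [d].
/o/ — word-final; rule 3 does not apply here → [o].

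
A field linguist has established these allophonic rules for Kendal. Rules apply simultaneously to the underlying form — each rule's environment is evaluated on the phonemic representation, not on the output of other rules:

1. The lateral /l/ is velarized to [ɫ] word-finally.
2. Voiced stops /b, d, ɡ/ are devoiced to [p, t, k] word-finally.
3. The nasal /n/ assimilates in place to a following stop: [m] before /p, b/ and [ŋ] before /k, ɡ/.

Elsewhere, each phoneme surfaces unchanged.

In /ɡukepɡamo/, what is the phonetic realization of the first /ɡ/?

/ɡ/ — word-initial; rule 2 does not apply here → [ɡ].

[ɡ]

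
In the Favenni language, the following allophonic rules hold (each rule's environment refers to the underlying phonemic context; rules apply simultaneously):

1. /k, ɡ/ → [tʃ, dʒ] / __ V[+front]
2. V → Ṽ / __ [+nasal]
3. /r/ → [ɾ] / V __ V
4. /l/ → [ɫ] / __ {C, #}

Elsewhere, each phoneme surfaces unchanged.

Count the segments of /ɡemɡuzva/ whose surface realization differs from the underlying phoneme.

Segments that undergo a rule: /ɡ/ → [dʒ] (rule 1); /e/ → [ẽ] (rule 2).
All other segments surface unchanged.

2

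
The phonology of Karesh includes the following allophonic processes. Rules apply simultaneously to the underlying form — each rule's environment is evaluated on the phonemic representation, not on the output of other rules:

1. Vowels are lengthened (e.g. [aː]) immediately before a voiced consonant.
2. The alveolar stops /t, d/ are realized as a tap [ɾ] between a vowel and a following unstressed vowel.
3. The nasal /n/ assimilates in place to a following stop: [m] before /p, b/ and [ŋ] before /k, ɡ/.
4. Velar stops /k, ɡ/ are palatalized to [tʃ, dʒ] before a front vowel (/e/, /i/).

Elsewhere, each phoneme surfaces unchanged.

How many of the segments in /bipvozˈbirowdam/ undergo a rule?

Segments that undergo a rule: /o/ → [oː] (rule 1); /i/ → [iː] (rule 1); /o/ → [oː] (rule 1); /a/ → [aː] (rule 1).
All other segments surface unchanged.

4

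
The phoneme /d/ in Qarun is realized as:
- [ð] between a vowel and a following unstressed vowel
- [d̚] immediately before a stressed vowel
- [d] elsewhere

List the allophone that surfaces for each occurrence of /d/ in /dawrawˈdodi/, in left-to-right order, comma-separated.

Occurrence 1 (position 1): no conditioning environment matches → elsewhere allophone [d].
Occurrence 2 (position 7): immediately before a stressed vowel → [d̚].
Occurrence 3 (position 9): between a vowel and a following unstressed vowel → [ð].

[d], [d̚], [ð]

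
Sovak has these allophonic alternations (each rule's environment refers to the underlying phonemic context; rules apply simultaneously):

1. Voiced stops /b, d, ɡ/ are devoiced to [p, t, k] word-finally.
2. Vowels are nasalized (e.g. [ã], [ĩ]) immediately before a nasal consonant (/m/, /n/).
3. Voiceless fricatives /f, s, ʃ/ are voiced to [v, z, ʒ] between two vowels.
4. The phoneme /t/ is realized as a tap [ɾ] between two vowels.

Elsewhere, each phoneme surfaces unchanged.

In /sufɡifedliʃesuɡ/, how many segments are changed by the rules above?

4

Segments that undergo a rule: /f/ → [v] (rule 3); /ʃ/ → [ʒ] (rule 3); /s/ → [z] (rule 3); /ɡ/ → [k] (rule 1).
All other segments surface unchanged.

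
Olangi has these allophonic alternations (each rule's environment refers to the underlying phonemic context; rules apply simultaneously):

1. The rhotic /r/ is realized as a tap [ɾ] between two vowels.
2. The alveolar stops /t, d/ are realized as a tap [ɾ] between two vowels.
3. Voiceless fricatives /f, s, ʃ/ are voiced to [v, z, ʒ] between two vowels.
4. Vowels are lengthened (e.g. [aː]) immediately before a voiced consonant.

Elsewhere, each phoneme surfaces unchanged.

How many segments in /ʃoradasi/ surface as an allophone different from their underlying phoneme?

5

Segments that undergo a rule: /o/ → [oː] (rule 4); /r/ → [ɾ] (rule 1); /a/ → [aː] (rule 4); /d/ → [ɾ] (rule 2); /s/ → [z] (rule 3).
All other segments surface unchanged.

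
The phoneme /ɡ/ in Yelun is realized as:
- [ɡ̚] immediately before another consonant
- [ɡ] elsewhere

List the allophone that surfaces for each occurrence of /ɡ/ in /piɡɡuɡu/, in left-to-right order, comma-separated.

Occurrence 1 (position 3): immediately before another consonant → [ɡ̚].
Occurrence 2 (position 4): no conditioning environment matches → elsewhere allophone [ɡ].
Occurrence 3 (position 6): no conditioning environment matches → elsewhere allophone [ɡ].

[ɡ̚], [ɡ], [ɡ]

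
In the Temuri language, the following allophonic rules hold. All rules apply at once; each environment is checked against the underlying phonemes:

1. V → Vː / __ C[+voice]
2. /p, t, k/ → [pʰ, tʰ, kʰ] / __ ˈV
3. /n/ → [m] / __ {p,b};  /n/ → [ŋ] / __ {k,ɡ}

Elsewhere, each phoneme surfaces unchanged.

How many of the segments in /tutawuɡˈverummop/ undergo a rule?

4

Segments that undergo a rule: /a/ → [aː] (rule 1); /u/ → [uː] (rule 1); /e/ → [eː] (rule 1); /u/ → [uː] (rule 1).
All other segments surface unchanged.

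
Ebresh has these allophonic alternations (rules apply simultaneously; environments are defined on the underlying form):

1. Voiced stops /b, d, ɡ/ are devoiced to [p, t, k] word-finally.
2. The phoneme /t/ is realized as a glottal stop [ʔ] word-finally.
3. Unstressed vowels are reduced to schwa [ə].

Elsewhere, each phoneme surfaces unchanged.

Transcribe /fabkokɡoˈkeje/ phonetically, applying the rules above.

[fəbkəkɡəˈkejə]

/f/ (word-initial) is unaffected → [f].
/a/ — between /f/ and /b/, in an unstressed syllable — surfaces as [ə] (rule 3).
/b/ (between /a/ and /k/) fails the environment for rule 1, so it stays [b].
/k/ stays [k].
/o/ (between /k/ and /k/): in an unstressed syllable, so rule 3 applies → [ə].
/k/ — not in any rule's target class → [k].
/ɡ/ — between /k/ and /o/; rule 1 does not apply here → [ɡ].
/o/ (between /ɡ/ and /k/): in an unstressed syllable, so rule 3 applies → [ə].
/k/ stays [k].
/e/ (between /k/ and /j/) is in the target of rule 3 but the environment (in an unstressed syllable) is not met → [e].
/j/ stays [j].
/e/ meets the environment for rule 3 (in an unstressed syllable) → [ə].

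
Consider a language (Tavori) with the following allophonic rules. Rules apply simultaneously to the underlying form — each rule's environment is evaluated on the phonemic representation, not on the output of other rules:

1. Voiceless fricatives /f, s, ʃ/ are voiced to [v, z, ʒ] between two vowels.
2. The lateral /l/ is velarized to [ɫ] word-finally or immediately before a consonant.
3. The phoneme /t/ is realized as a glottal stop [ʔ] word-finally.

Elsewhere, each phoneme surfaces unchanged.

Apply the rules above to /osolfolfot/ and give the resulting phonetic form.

/s/ — between /o/ and /o/, between two vowels — surfaces as [z] (rule 1).
Rule 2 applies to /l/ (between /o/ and /f/: word-finally or immediately before a consonant) → [ɫ].
/f/ (between /l/ and /o/) is in the target of rule 1 but the environment (between two vowels) is not met → [f].
/l/ — between /o/ and /f/, word-finally or immediately before a consonant — surfaces as [ɫ] (rule 2).
/f/ (between /l/ and /o/) fails the environment for rule 1, so it stays [f].
/t/ (word-final): word-finally, so rule 3 applies → [ʔ].

[ozoɫfoɫfoʔ]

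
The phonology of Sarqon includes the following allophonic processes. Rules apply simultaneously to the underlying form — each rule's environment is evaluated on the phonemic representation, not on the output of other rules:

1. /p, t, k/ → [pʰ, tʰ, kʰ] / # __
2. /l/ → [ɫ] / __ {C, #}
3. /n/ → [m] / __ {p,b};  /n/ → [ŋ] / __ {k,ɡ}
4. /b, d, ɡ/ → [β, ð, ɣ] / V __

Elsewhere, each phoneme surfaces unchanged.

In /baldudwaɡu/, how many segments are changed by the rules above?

Segments that undergo a rule: /l/ → [ɫ] (rule 2); /d/ → [ð] (rule 4); /ɡ/ → [ɣ] (rule 4).
All other segments surface unchanged.

3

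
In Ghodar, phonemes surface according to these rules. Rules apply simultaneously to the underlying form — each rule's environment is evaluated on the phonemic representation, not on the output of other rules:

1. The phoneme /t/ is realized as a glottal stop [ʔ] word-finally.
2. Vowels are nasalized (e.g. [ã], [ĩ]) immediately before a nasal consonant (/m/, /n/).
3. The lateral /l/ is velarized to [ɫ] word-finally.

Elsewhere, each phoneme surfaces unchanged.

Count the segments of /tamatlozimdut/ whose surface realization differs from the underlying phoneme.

3

Segments that undergo a rule: /a/ → [ã] (rule 2); /i/ → [ĩ] (rule 2); /t/ → [ʔ] (rule 1).
All other segments surface unchanged.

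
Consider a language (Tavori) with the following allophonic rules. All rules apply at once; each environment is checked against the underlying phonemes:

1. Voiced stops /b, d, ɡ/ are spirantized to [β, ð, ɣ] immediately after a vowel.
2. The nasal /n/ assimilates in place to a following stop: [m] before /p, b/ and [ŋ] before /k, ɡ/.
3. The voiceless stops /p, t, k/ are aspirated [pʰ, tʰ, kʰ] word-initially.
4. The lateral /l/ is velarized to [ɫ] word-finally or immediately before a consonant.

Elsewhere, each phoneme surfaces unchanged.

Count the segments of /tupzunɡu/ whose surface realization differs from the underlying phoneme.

2

Segments that undergo a rule: /t/ → [tʰ] (rule 3); /n/ → [ŋ] (rule 2).
All other segments surface unchanged.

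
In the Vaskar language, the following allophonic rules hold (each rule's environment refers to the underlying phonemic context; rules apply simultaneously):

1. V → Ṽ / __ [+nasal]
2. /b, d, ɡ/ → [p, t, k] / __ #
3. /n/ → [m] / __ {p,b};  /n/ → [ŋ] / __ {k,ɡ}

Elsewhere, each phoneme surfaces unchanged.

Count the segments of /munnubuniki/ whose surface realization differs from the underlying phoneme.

2

Segments that undergo a rule: /u/ → [ũ] (rule 1); /u/ → [ũ] (rule 1).
All other segments surface unchanged.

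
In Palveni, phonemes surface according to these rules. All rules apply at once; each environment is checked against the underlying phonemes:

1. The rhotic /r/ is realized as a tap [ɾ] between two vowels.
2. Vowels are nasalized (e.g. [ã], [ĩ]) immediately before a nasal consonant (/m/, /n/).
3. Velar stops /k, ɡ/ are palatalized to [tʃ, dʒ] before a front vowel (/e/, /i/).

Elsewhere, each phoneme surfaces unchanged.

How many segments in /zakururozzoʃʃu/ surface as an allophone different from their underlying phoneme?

Segments that undergo a rule: /r/ → [ɾ] (rule 1); /r/ → [ɾ] (rule 1).
All other segments surface unchanged.

2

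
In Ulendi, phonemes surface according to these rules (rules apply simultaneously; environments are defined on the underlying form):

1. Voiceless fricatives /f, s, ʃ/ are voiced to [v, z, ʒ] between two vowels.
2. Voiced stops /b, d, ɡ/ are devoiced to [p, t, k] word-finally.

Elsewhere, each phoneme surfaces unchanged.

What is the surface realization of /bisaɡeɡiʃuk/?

[bizaɡeɡiʒuk]

/b/ (word-initial): rule 2 targets it, but not word-finally → unchanged [b].
/i/ (between /b/ and /s/): no rule targets it → [i].
/s/ (between /i/ and /a/) occurs between two vowels → [z] by rule 1.
/a/ stays [a].
/ɡ/ (between /a/ and /e/): rule 2 targets it, but not word-finally → unchanged [ɡ].
/e/ stays [e].
/ɡ/ — between /e/ and /i/; rule 2 does not apply here → [ɡ].
/i/ (between /ɡ/ and /ʃ/): no rule targets it → [i].
Rule 1 applies to /ʃ/ (between /i/ and /u/: between two vowels) → [ʒ].
/u/ (between /ʃ/ and /k/) is unaffected → [u].
/k/ — not in any rule's target class → [k].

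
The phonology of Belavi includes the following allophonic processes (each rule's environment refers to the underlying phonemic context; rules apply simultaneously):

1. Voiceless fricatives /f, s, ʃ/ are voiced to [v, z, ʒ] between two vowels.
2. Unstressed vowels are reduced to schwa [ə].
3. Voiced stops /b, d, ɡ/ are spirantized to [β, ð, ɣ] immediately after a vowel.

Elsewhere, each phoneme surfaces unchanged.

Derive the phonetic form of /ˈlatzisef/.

/l/ stays [l].
/a/ (between /l/ and /t/) is in the target of rule 2 but the environment (in an unstressed syllable) is not met → [a].
/t/ (between /a/ and /z/): no rule targets it → [t].
/z/ (between /t/ and /i/) is unaffected → [z].
/i/ meets the environment for rule 2 (in an unstressed syllable) → [ə].
/s/ (between /i/ and /e/) occurs between two vowels → [z] by rule 1.
/e/ meets the environment for rule 2 (in an unstressed syllable) → [ə].
/f/ — word-final; rule 1 does not apply here → [f].

[ˈlatzəzəf]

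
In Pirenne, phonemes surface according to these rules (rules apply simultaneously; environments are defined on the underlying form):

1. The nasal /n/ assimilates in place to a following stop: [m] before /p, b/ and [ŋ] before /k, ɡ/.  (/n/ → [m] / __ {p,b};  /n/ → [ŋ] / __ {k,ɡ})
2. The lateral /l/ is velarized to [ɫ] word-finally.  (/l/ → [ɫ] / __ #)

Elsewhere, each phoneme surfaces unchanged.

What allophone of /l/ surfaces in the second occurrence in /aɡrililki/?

/l/ (between /i/ and /k/): rule 2 targets it, but not word-finally → unchanged [l].

[l]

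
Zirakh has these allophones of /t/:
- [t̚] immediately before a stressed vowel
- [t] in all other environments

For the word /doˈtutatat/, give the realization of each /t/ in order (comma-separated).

[t̚], [t], [t], [t]

Occurrence 1 (position 3): immediately before a stressed vowel → [t̚].
Occurrence 2 (position 5): no conditioning environment matches → elsewhere allophone [t].
Occurrence 3 (position 7): no conditioning environment matches → elsewhere allophone [t].
Occurrence 4 (position 9): no conditioning environment matches → elsewhere allophone [t].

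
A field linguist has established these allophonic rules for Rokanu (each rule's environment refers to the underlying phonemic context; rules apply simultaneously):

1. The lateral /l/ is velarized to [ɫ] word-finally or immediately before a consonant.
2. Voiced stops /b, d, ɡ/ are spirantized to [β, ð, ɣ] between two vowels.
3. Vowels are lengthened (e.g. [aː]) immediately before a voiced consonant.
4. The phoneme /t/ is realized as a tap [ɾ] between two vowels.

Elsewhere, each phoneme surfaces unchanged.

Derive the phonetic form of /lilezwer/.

[liːleːzweːr]

/l/ — word-initial; rule 1 does not apply here → [l].
/i/ (between /l/ and /l/) occurs before a voiced consonant → [iː] by rule 3.
/l/ — between /i/ and /e/; rule 1 does not apply here → [l].
/e/ — between /l/ and /z/, before a voiced consonant — surfaces as [eː] (rule 3).
/z/ (between /e/ and /w/): no rule targets it → [z].
/w/ (between /z/ and /e/): no rule targets it → [w].
/e/ (between /w/ and /r/) occurs before a voiced consonant → [eː] by rule 3.
/r/ (word-final) is unaffected → [r].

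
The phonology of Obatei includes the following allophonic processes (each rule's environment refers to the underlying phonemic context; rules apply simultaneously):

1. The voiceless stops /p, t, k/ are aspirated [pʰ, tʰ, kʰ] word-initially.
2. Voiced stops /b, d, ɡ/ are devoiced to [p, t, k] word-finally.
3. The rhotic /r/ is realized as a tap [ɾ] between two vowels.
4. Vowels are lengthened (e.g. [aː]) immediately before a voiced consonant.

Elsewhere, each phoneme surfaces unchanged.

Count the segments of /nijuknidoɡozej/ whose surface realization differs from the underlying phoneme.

5

Segments that undergo a rule: /i/ → [iː] (rule 4); /i/ → [iː] (rule 4); /o/ → [oː] (rule 4); /o/ → [oː] (rule 4); /e/ → [eː] (rule 4).
All other segments surface unchanged.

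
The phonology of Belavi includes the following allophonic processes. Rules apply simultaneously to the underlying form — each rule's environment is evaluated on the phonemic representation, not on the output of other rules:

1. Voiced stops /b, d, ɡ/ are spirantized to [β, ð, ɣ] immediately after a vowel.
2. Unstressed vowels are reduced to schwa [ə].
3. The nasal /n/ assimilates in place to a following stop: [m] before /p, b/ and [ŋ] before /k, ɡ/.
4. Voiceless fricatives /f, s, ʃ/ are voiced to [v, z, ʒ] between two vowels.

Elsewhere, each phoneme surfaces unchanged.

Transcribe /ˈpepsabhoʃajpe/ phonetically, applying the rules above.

[ˈpepsəβhəʒəjpə]

/p/ — not in any rule's target class → [p].
/e/ (between /p/ and /p/): rule 2 targets it, but not in an unstressed syllable → unchanged [e].
/p/ (between /e/ and /s/): no rule targets it → [p].
/s/ — between /p/ and /a/; rule 4 does not apply here → [s].
/a/ — between /s/ and /b/, in an unstressed syllable — surfaces as [ə] (rule 2).
/b/ (between /a/ and /h/): immediately after a vowel, so rule 1 applies → [β].
/h/ stays [h].
/o/ meets the environment for rule 2 (in an unstressed syllable) → [ə].
/ʃ/ (between /o/ and /a/) occurs between two vowels → [ʒ] by rule 4.
/a/ (between /ʃ/ and /j/) occurs in an unstressed syllable → [ə] by rule 2.
/j/ stays [j].
/p/ (between /j/ and /e/) is unaffected → [p].
/e/ — word-final, in an unstressed syllable — surfaces as [ə] (rule 2).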